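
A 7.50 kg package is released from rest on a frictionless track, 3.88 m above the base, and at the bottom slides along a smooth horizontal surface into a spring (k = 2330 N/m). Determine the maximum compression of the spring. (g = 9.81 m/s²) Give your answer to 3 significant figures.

Energy conservation (no friction) from release to max compression: mgh = ½kx²
x = √(2mgh/k) = √(2 × 7.50 × 9.81 × 3.88 / 2330) = 0.4950 m

x = 0.495 m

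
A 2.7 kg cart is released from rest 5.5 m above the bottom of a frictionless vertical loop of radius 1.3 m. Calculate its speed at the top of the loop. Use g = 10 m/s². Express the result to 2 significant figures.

v = 7.6 m/s

Energy conservation: mgh = ½mv_top² + mg(2r)
v_top² = 2g(h − 2r) = 2(10)(5.5 − 2.600) = 58.00
v_top = 7.616 m/s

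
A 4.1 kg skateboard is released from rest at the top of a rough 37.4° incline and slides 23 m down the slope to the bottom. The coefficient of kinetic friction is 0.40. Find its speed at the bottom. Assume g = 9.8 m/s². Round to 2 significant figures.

v = 11 m/s

Work–energy: mg(L sinθ) − μ_k(mg cosθ)L = ½mv²
mgh = mgL sinθ = (4.1)(9.8)(23)sin37.4° = 561.30 J
W_f = μ_k mg cosθ · L = (0.40)(4.1)(9.8)cos37.4°·23 = 293.7 J
½mv² = 561.30 − 293.7 = 267.64 J
v = √(2 × 267.64/4.1) = 11.43 m/s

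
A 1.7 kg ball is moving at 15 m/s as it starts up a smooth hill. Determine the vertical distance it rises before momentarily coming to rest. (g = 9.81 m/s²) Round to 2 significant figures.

h = 11 m

By energy conservation, ½mv² = mgh
h = v²/(2g) = 15²/(2 × 9.81) = 11.47 m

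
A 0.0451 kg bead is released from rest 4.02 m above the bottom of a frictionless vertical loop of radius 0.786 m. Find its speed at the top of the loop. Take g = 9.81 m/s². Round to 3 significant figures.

v = 6.93 m/s

Energy conservation: mgh = ½mv_top² + mg(2r)
v_top² = 2g(h − 2r) = 2(9.81)(4.02 − 1.572) = 48.03
v_top = 6.930 m/s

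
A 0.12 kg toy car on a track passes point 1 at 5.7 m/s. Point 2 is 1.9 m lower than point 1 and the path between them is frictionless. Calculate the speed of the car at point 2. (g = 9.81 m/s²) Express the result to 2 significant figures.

Equating total energy at the two states: ½mv₀² + mgh = ½mv²
v² = v₀² + 2gh = (5.7)² + 2(9.81)(1.9) = 69.768
v = √69.768 = 8.353 m/s

v = 8.4 m/s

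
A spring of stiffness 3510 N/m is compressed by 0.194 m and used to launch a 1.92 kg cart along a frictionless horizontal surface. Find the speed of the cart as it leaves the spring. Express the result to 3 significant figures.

Spring PE converts entirely to kinetic energy: ½kx² = ½mv²
v = x√(k/m) = 0.194 × √(3510/1.92) = 8.295 m/s

v = 8.29 m/s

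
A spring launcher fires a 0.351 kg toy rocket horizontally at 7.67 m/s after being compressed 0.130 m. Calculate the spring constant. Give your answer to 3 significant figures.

k = 1220 N/m

Spring PE at full compression equals KE at release: ½kx² = ½mv²
k = mv²/x² = (0.351)(7.67)²/(0.130)² = 1222 N/m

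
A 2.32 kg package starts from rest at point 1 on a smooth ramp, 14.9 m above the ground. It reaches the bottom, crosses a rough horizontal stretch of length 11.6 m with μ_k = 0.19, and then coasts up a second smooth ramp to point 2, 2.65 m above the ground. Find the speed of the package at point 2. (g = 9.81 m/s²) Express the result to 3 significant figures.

Energy at 1: mgh₁ = (2.32)(9.81)(14.9) = 339.11 J
Friction loss: W_f = μ_k mg d = 50.16 J
At 2: ½mv² + mgh₂ = mgh₁ − W_f
½mv² = 339.11 − 50.16 − 60.312 = 228.64 J
v = √(2 × 228.64/2.32) = 14.04 m/s

v = 14.0 m/s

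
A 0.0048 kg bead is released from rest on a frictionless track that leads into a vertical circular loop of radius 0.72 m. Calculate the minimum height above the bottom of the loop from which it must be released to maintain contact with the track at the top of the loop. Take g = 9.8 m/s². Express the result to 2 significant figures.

At the top, for minimum speed gravity alone supplies the centripetal force: mg = mv_top²/r ⇒ v_top² = gr = 7.056 m²/s²
Energy conservation from release height h to the top (height 2r): mgh = ½mv_top² + mg(2r)
h = v_top²/(2g) + 2r = r/2 + 2r = 5r/2 = 1.800 m

h = 1.8 m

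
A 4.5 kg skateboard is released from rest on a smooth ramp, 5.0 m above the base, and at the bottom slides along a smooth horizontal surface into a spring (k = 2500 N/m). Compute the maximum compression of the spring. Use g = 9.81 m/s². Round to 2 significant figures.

At max compression the skateboard is momentarily at rest: mgh = ½kx²
x = √(2mgh/k) = √(2 × 4.5 × 9.81 × 5.0 / 2500) = 0.4202 m

x = 0.42 m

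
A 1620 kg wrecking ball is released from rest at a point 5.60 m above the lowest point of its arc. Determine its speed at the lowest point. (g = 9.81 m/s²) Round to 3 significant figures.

Mechanical energy is conserved (no friction): mgh = ½mv²
The mass cancels from both sides.
v = √(2gh) = √(2 × 9.81 × 5.60) = √109.87 = 10.48 m/s

v = 10.5 m/s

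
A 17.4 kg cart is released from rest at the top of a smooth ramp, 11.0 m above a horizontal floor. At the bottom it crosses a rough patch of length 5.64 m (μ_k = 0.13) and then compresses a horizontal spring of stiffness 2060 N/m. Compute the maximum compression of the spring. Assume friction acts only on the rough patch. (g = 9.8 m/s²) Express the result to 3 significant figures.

x = 1.30 m

Initial energy: E₁ = mgh = (17.4)(9.8)(11.0) = 1875.7 J
Friction removes W_f = μ_k mg d = (0.13)(17.4)(9.8)(5.64) = 125.0 J
Energy reaching the spring: E = 1875.7 − 125.0 = 1750.7 J
At max compression ½kx² = E ⇒ x = √(2E/k) = √(2 × 1750.7/2060) = 1.304 m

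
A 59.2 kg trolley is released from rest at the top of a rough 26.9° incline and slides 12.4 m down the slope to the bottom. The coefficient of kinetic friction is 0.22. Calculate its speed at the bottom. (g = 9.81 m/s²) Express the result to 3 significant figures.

Work–energy: mg(L sinθ) − μ_k(mg cosθ)L = ½mv²
mgh = mgL sinθ = (59.2)(9.81)(12.4)sin26.9° = 3258.1 J
W_f = μ_k mg cosθ · L = (0.22)(59.2)(9.81)cos26.9°·12.4 = 1413 J
½mv² = 3258.1 − 1413 = 1845.3 J
v = √(2 × 1845.3/59.2) = 7.896 m/s

v = 7.90 m/s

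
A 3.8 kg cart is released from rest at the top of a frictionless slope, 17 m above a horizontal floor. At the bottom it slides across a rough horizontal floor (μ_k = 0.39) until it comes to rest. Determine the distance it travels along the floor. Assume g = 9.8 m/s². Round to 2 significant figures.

d = 44 m

Applying the work–energy principle:
At rest all PE has been dissipated by friction: mgh = μ_k m g d
d = h/μ_k = 17/0.39 = 43.59 m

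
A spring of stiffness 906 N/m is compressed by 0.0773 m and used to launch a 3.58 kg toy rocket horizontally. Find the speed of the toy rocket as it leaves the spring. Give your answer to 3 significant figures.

v = 1.23 m/s

Spring PE converts entirely to kinetic energy: ½kx² = ½mv²
v = x√(k/m) = 0.0773 × √(906/3.58) = 1.230 m/s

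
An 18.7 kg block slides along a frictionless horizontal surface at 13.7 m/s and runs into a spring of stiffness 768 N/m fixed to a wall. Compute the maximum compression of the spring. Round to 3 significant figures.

All KE is stored as spring PE at maximum compression: ½mv² = ½kx²
x = v√(m/k) = 13.7 × √(18.7/768) = 2.138 m

x = 2.14 m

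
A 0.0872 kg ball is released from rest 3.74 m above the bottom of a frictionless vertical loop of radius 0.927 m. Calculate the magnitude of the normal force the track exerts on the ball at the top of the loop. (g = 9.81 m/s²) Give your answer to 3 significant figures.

Energy from release to top (height 2r): mgh = ½mv_top² + mg(2r)
v_top² = 2g(h − 2r) = 2(9.81)(3.74 − 1.854) = 37.003 m²/s²
At the top, both N and weight point toward the centre: N + mg = mv_top²/r
N = m(v_top²/r − g) = 0.0872(37.003/0.927 − 9.81) = 2.625 N

N = 2.63 N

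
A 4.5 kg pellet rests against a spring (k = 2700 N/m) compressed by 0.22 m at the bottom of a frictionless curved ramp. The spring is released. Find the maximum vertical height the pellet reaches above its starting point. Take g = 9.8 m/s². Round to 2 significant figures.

h = 1.5 m

Energy conservation from release to the highest point: ½kx² = mgh
h = kx²/(2mg) = (2700)(0.22)²/(2 × 4.5 × 9.8) = 1.482 m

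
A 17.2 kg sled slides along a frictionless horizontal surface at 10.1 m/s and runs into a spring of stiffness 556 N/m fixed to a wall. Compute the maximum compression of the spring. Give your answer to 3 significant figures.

Conservation of energy between contact and max compression: ½mv² = ½kx²
x = v√(m/k) = 10.1 × √(17.2/556) = 1.776 m

x = 1.78 m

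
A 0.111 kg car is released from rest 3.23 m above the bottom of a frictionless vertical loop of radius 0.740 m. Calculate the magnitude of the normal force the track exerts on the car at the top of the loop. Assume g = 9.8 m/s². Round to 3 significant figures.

N = 4.06 N

Energy from release to top (height 2r): mgh = ½mv_top² + mg(2r)
v_top² = 2g(h − 2r) = 2(9.8)(3.23 − 1.480) = 34.300 m²/s²
At the top, both N and weight point toward the centre: N + mg = mv_top²/r
N = m(v_top²/r − g) = 0.111(34.300/0.740 − 9.8) = 4.057 N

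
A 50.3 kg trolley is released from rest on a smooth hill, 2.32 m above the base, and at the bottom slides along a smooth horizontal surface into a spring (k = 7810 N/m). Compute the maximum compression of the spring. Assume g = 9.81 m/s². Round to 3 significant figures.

x = 0.541 m

Gravitational PE at the top equals spring PE at max compression: mgh = ½kx²
x = √(2mgh/k) = √(2 × 50.3 × 9.81 × 2.32 / 7810) = 0.5414 m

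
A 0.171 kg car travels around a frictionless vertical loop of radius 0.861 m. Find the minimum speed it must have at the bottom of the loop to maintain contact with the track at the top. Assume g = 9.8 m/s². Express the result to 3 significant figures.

At the top: mg = mv_top²/r ⇒ v_top² = gr = 8.438 m²/s²
Energy from bottom to top (height 2r): ½mv_bot² = ½mv_top² + mg(2r)
v_bot² = gr + 4gr = 5gr = 42.19
v_bot = √(5gr) = 6.495 m/s

v = 6.50 m/s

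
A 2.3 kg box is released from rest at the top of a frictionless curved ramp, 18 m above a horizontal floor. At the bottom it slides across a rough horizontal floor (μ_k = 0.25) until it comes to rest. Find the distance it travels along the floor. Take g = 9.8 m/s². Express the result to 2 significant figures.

d = 72 m

Energy at the top = energy at the end + work done against friction:
At rest all PE has been dissipated by friction: mgh = μ_k m g d
d = h/μ_k = 18/0.25 = 72.00 m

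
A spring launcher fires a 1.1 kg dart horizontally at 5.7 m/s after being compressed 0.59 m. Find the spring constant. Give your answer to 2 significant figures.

Spring PE at full compression equals KE at release: ½kx² = ½mv²
k = mv²/x² = (1.1)(5.7)²/(0.59)² = 102.7 N/m

k = 100 N/m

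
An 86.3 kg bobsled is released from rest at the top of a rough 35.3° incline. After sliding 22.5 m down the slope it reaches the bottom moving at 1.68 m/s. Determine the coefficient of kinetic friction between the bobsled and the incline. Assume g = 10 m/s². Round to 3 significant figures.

The energy dissipated by friction is the PE lost minus the KE gained:
mgL sinθ = 11221 J; ½mv² = 121.79 J
W_f = 11221 − 121.79 = 11099 J
μ_k = W_f/(mg cosθ · L) = 11099/(704.3 × 22.5) = 0.7004

μ_k = 0.700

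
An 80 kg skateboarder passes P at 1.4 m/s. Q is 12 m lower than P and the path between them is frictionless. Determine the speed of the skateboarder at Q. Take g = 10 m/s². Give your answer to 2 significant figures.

v = 16 m/s

Energy conservation between the two points: ½mv₀² + mgh = ½mv²
The mass cancels from both sides.
v² = v₀² + 2gh = (1.4)² + 2(10)(12) = 241.96
v = √241.96 = 15.56 m/s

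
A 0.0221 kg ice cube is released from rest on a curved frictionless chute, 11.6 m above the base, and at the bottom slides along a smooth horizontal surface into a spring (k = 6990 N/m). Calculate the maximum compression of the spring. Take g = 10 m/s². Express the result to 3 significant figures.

Energy conservation (no friction) from release to max compression: mgh = ½kx²
x = √(2mgh/k) = √(2 × 0.0221 × 10 × 11.6 / 6990) = 0.02708 m

x = 0.0271 m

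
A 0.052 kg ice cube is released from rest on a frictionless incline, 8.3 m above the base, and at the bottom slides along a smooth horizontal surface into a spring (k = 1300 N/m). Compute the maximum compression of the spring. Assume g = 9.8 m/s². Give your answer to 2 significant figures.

At max compression the cube is momentarily at rest: mgh = ½kx²
x = √(2mgh/k) = √(2 × 0.052 × 9.8 × 8.3 / 1300) = 0.08067 m

x = 0.081 m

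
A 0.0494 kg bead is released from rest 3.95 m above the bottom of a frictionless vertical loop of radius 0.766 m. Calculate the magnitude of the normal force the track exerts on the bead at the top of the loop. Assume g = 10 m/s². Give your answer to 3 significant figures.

N = 2.62 N

Energy from release to top (height 2r): mgh = ½mv_top² + mg(2r)
v_top² = 2g(h − 2r) = 2(10)(3.95 − 1.532) = 48.360 m²/s²
At the top, both N and weight point toward the centre: N + mg = mv_top²/r
N = m(v_top²/r − g) = 0.0494(48.360/0.766 − 10) = 2.625 N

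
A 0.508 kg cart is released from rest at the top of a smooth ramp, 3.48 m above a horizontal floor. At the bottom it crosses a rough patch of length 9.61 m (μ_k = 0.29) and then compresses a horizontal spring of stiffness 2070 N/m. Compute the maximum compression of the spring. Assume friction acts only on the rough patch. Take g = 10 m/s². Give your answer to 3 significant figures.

Initial energy: E₁ = mgh = (0.508)(10)(3.48) = 17.678 J
Friction removes W_f = μ_k mg d = (0.29)(0.508)(10)(9.61) = 14.16 J
Energy reaching the spring: E = 17.678 − 14.16 = 3.5209 J
At max compression ½kx² = E ⇒ x = √(2E/k) = √(2 × 3.5209/2070) = 0.05833 m

x = 0.0583 m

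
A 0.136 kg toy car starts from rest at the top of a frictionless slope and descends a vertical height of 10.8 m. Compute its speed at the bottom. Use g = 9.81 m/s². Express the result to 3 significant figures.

Energy conservation between the two points: mgh = ½mv²
v = √(2gh) = √(2 × 9.81 × 10.8) = √211.90 = 14.56 m/s

v = 14.6 m/s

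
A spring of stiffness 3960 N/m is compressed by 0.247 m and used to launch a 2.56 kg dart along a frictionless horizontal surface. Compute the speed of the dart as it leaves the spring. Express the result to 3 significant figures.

v = 9.71 m/s

Conservation of energy: ½kx² = ½mv²
v = x√(k/m) = 0.247 × √(3960/2.56) = 9.715 m/s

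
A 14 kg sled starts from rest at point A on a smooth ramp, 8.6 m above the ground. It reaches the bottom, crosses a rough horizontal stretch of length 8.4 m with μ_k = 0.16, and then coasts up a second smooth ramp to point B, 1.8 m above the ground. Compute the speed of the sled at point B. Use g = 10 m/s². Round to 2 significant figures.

Energy at A: mgh₁ = (14)(10)(8.6) = 1204.0 J
Friction loss: W_f = μ_k mg d = 188.2 J
At B: ½mv² + mgh₂ = mgh₁ − W_f
½mv² = 1204.0 − 188.2 − 252.00 = 763.84 J
v = √(2 × 763.84/14) = 10.45 m/s

v = 10 m/s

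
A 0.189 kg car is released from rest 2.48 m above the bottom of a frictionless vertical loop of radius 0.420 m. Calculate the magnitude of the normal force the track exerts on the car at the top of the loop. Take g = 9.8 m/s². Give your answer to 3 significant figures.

N = 12.6 N

Energy from release to top (height 2r): mgh = ½mv_top² + mg(2r)
v_top² = 2g(h − 2r) = 2(9.8)(2.48 − 0.8400) = 32.144 m²/s²
At the top, both N and weight point toward the centre: N + mg = mv_top²/r
N = m(v_top²/r − g) = 0.189(32.144/0.420 − 9.8) = 12.61 N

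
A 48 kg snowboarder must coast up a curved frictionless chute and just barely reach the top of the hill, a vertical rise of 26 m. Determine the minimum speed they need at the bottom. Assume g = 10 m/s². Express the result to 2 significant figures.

v = 23 m/s

At the top they are momentarily at rest, so all KE converts to PE: ½mv² = mgh
v = √(2gh) = √(2 × 10 × 26) = 22.80 m/s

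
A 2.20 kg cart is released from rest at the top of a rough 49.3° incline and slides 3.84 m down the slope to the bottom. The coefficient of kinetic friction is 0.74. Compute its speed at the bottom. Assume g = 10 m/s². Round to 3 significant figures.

v = 4.60 m/s

Work–energy: mg(L sinθ) − μ_k(mg cosθ)L = ½mv²
mgh = mgL sinθ = (2.20)(10)(3.84)sin49.3° = 64.047 J
W_f = μ_k mg cosθ · L = (0.74)(2.20)(10)cos49.3°·3.84 = 40.77 J
½mv² = 64.047 − 40.77 = 23.281 J
v = √(2 × 23.281/2.20) = 4.601 m/s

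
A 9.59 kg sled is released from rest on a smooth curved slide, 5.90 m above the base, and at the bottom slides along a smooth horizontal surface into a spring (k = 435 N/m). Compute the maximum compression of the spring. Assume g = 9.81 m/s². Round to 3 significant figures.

At max compression the sled is momentarily at rest: mgh = ½kx²
x = √(2mgh/k) = √(2 × 9.59 × 9.81 × 5.90 / 435) = 1.597 m

x = 1.60 m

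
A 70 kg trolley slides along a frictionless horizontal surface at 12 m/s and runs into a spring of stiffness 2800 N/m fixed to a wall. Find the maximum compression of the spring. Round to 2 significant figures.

All KE is stored as spring PE at maximum compression: ½mv² = ½kx²
x = v√(m/k) = 12 × √(70/2800) = 1.897 m

x = 1.9 m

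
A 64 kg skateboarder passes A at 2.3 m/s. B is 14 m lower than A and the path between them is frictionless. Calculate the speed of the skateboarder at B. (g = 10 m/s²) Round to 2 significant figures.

v = 17 m/s

Equating total energy at the two states: ½mv₀² + mgh = ½mv²
v² = v₀² + 2gh = (2.3)² + 2(10)(14) = 285.29
v = √285.29 = 16.89 m/s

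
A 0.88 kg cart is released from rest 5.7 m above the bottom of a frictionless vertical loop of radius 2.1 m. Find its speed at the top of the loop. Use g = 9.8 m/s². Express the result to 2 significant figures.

Energy conservation: mgh = ½mv_top² + mg(2r)
v_top² = 2g(h − 2r) = 2(9.8)(5.7 − 4.200) = 29.40
v_top = 5.422 m/s

v = 5.4 m/s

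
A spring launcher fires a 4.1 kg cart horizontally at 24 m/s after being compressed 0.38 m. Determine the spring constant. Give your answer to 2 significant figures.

k = 16000 N/m

Spring PE at full compression equals KE at release: ½kx² = ½mv²
k = mv²/x² = (4.1)(24)²/(0.38)² = 16355 N/m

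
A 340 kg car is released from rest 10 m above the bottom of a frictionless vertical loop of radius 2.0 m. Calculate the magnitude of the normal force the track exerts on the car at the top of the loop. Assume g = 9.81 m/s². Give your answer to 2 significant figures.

N = 17000 N

Energy from release to top (height 2r): mgh = ½mv_top² + mg(2r)
v_top² = 2g(h − 2r) = 2(9.81)(10 − 4.000) = 117.72 m²/s²
At the top, both N and weight point toward the centre: N + mg = mv_top²/r
N = m(v_top²/r − g) = 340(117.72/2.0 − 9.81) = 16677 N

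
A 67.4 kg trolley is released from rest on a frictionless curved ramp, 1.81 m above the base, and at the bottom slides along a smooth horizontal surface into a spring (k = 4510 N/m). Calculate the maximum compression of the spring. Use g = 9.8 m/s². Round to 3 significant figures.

Energy conservation (no friction) from release to max compression: mgh = ½kx²
x = √(2mgh/k) = √(2 × 67.4 × 9.8 × 1.81 / 4510) = 0.7281 m

x = 0.728 m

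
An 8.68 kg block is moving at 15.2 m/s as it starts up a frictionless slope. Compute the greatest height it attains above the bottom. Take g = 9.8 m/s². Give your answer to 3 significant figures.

By energy conservation, ½mv² = mgh
h = v²/(2g) = 15.2²/(2 × 9.8) = 11.79 m

h = 11.8 m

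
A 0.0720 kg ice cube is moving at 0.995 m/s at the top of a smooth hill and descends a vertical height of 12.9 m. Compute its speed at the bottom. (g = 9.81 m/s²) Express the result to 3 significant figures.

Energy conservation between the two points: ½mv₀² + mgh = ½mv²
v² = v₀² + 2gh = (0.995)² + 2(9.81)(12.9) = 254.09
v = √254.09 = 15.94 m/s

v = 15.9 m/s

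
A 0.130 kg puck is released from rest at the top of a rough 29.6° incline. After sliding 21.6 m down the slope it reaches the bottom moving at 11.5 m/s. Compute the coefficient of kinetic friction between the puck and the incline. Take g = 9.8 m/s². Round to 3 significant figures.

μ_k = 0.209

mgh = ½mv² + μ_k (mg cosθ) L, with h = L sinθ
mgL sinθ = 13.592 J; ½mv² = 8.5963 J
W_f = 13.592 − 8.5963 = 4.996 J
μ_k = W_f/(mg cosθ · L) = 4.996/(1.108 × 21.6) = 0.2088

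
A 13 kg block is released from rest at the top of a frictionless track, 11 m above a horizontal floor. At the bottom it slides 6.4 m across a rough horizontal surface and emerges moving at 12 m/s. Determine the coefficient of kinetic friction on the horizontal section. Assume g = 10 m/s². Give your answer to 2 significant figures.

μ_k = 0.59

Energy bookkeeping (friction removes W_f = μ_k N d):
mgh = ½mv² + μ_k m g d
mgh = 1430.0 J; ½mv² = 936.00 J
W_f = 1430.0 − 936.00 = 494.0 J
μ_k = W_f/(mg·d) = 494.0/(130.0 × 6.4) = 0.5938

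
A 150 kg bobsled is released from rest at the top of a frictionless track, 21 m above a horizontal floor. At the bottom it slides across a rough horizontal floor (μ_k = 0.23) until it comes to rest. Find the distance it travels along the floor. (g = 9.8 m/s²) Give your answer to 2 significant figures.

d = 91 m

Energy bookkeeping (friction removes W_f = μ_k N d):
At rest all PE has been dissipated by friction: mgh = μ_k m g d
d = h/μ_k = 21/0.23 = 91.30 m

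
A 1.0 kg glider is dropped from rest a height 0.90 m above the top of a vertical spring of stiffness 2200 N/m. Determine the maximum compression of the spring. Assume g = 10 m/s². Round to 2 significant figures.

x = 0.095 m

Take the reference level at the top of the uncompressed spring. At max compression the glider has fallen H + x and is momentarily at rest:
mg(H + x) = ½kx²
½(2200)x² − (1.0)(10)x − (1.0)(10)(0.90) = 0
1100x² − 10.00x − 9.000 = 0
x = [10.00 + √(100.0 + 39600)]/(2 × 1100) = 0.09511 m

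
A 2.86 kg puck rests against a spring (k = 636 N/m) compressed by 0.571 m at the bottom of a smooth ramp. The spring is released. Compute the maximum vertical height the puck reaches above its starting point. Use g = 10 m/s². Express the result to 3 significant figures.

Energy conservation from release to the highest point: ½kx² = mgh
h = kx²/(2mg) = (636)(0.571)²/(2 × 2.86 × 10) = 3.625 m

h = 3.63 m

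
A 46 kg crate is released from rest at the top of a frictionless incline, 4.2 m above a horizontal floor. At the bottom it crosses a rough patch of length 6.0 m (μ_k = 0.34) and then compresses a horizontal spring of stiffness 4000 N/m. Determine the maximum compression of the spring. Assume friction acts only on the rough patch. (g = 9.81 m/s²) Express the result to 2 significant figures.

Initial energy: E₁ = mgh = (46)(9.81)(4.2) = 1895.3 J
Friction removes W_f = μ_k mg d = (0.34)(46)(9.81)(6.0) = 920.6 J
Energy reaching the spring: E = 1895.3 − 920.6 = 974.72 J
At max compression ½kx² = E ⇒ x = √(2E/k) = √(2 × 974.72/4000) = 0.6981 m

x = 0.70 m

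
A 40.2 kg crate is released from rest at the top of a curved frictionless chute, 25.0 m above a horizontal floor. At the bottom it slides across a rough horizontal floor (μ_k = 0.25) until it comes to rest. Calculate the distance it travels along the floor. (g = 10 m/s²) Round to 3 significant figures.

Energy at the top = energy at the end + work done against friction:
At rest all PE has been dissipated by friction: mgh = μ_k m g d
d = h/μ_k = 25.0/0.25 = 100.0 m

d = 100 m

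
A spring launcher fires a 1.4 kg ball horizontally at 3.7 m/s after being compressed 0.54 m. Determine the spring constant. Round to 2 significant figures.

Energy stored in the spring equals the launch KE: ½kx² = ½mv²
k = mv²/x² = (1.4)(3.7)²/(0.54)² = 65.73 N/m

k = 66 N/m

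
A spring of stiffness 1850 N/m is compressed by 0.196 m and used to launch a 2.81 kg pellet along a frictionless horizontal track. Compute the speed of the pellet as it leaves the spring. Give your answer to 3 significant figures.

v = 5.03 m/s

Conservation of energy: ½kx² = ½mv²
v = x√(k/m) = 0.196 × √(1850/2.81) = 5.029 m/s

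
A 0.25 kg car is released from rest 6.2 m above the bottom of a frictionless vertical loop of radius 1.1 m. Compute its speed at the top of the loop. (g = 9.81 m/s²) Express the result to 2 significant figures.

v = 8.9 m/s

Energy conservation: mgh = ½mv_top² + mg(2r)
v_top² = 2g(h − 2r) = 2(9.81)(6.2 − 2.200) = 78.48
v_top = 8.859 m/s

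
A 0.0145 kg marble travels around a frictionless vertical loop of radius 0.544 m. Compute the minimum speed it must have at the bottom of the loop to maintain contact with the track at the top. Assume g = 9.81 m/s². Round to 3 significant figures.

At the top: mg = mv_top²/r ⇒ v_top² = gr = 5.337 m²/s²
Energy from bottom to top (height 2r): ½mv_bot² = ½mv_top² + mg(2r)
v_bot² = gr + 4gr = 5gr = 26.68
v_bot = √(5gr) = 5.166 m/s

v = 5.17 m/s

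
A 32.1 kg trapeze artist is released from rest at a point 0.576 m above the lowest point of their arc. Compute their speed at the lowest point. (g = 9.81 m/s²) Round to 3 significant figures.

Energy conservation between the two points: mgh = ½mv²
v = √(2gh) = √(2 × 9.81 × 0.576) = √11.301 = 3.362 m/s

v = 3.36 m/s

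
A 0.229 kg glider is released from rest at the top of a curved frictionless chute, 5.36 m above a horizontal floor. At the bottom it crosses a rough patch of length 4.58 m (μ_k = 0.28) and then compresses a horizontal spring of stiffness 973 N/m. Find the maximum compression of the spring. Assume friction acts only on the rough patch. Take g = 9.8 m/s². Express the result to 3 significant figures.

x = 0.137 m

Initial energy: E₁ = mgh = (0.229)(9.8)(5.36) = 12.029 J
Friction removes W_f = μ_k mg d = (0.28)(0.229)(9.8)(4.58) = 2.878 J
Energy reaching the spring: E = 12.029 − 2.878 = 9.1509 J
At max compression ½kx² = E ⇒ x = √(2E/k) = √(2 × 9.1509/973) = 0.1371 m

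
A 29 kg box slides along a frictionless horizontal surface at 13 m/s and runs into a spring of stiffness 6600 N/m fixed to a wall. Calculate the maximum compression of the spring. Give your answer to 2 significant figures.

x = 0.86 m

Conservation of energy between contact and max compression: ½mv² = ½kx²
x = v√(m/k) = 13 × √(29/6600) = 0.8617 m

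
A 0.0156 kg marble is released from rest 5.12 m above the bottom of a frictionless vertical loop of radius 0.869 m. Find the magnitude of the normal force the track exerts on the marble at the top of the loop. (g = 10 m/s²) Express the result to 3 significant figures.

N = 1.06 N

Energy from release to top (height 2r): mgh = ½mv_top² + mg(2r)
v_top² = 2g(h − 2r) = 2(10)(5.12 − 1.738) = 67.640 m²/s²
At the top, both N and weight point toward the centre: N + mg = mv_top²/r
N = m(v_top²/r − g) = 0.0156(67.640/0.869 − 10) = 1.058 N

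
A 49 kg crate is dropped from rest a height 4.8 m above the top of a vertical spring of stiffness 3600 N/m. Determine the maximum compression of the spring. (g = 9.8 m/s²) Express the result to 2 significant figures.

x = 1.3 m

Let x be the compression. The total drop is H + x, and the crate is instantaneously at rest at max compression, so energy conservation gives:
mg(H + x) = ½kx²
½(3600)x² − (49)(9.8)x − (49)(9.8)(4.8) = 0
1800x² − 480.2x − 2305 = 0
x = [480.2 + √(230592 + 1.6596e+07)]/(2 × 1800) = 1.273 m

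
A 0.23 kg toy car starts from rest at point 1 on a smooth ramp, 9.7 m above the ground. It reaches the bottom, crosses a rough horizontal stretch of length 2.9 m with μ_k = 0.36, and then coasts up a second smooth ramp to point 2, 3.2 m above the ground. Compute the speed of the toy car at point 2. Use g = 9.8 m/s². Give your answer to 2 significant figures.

v = 10 m/s

Energy at 1: mgh₁ = (0.23)(9.8)(9.7) = 21.864 J
Friction loss: W_f = μ_k mg d = 2.353 J
At 2: ½mv² + mgh₂ = mgh₁ − W_f
½mv² = 21.864 − 2.353 − 7.2128 = 12.298 J
v = √(2 × 12.298/0.23) = 10.34 m/s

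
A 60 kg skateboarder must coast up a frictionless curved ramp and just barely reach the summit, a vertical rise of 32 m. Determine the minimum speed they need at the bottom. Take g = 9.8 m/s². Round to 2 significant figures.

At the top they are momentarily at rest, so all KE converts to PE: ½mv² = mgh
v = √(2gh) = √(2 × 9.8 × 32) = 25.04 m/s

v = 25 m/s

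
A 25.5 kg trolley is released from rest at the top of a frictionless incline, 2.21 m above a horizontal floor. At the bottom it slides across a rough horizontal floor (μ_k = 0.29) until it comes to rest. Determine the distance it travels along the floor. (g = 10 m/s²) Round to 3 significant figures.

d = 7.62 m

Applying the work–energy principle:
At rest all PE has been dissipated by friction: mgh = μ_k m g d
d = h/μ_k = 2.21/0.29 = 7.621 m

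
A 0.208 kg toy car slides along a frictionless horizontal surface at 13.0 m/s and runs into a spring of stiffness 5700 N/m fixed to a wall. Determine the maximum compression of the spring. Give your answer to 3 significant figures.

x = 0.0785 m

All KE is stored as spring PE at maximum compression: ½mv² = ½kx²
x = v√(m/k) = 13.0 × √(0.208/5700) = 0.07853 m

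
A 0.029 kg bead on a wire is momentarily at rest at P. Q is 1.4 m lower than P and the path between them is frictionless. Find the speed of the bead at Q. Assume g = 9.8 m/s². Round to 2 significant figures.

v = 5.2 m/s

Mechanical energy is conserved (no friction): mgh = ½mv²
v = √(2gh) = √(2 × 9.8 × 1.4) = √27.440 = 5.238 m/s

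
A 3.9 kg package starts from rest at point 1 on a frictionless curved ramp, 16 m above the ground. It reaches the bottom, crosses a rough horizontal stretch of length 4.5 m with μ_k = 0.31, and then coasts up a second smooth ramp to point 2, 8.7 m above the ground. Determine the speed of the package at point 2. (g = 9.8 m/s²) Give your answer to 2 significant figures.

v = 11 m/s

Energy at 1: mgh₁ = (3.9)(9.8)(16) = 611.52 J
Friction loss: W_f = μ_k mg d = 53.32 J
At 2: ½mv² + mgh₂ = mgh₁ − W_f
½mv² = 611.52 − 53.32 − 332.51 = 225.69 J
v = √(2 × 225.69/3.9) = 10.76 m/s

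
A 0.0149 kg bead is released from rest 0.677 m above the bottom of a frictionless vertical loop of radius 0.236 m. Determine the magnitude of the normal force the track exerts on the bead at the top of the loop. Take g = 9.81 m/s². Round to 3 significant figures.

Energy from release to top (height 2r): mgh = ½mv_top² + mg(2r)
v_top² = 2g(h − 2r) = 2(9.81)(0.677 − 0.4720) = 4.0221 m²/s²
At the top, both N and weight point toward the centre: N + mg = mv_top²/r
N = m(v_top²/r − g) = 0.0149(4.0221/0.236 − 9.81) = 0.1078 N

N = 0.108 N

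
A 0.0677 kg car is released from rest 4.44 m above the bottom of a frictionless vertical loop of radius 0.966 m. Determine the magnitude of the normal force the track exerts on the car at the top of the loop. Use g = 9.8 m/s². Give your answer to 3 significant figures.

Energy from release to top (height 2r): mgh = ½mv_top² + mg(2r)
v_top² = 2g(h − 2r) = 2(9.8)(4.44 − 1.932) = 49.157 m²/s²
At the top, both N and weight point toward the centre: N + mg = mv_top²/r
N = m(v_top²/r − g) = 0.0677(49.157/0.966 − 9.8) = 2.782 N

N = 2.78 N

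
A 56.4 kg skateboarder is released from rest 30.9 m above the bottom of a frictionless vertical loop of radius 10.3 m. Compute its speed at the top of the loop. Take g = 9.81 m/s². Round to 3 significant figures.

Energy conservation: mgh = ½mv_top² + mg(2r)
v_top² = 2g(h − 2r) = 2(9.81)(30.9 − 20.60) = 202.1
v_top = 14.22 m/s

v = 14.2 m/s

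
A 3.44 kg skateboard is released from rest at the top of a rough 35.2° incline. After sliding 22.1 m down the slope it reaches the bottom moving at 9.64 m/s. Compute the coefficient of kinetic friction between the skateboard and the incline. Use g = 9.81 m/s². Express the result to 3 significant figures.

Energy balance down the incline: mg L sinθ − ½mv² = μ_k (mg cosθ) L
mgL sinθ = 429.90 J; ½mv² = 159.84 J
W_f = 429.90 − 159.84 = 270.1 J
μ_k = W_f/(mg cosθ · L) = 270.1/(27.58 × 22.1) = 0.4431

μ_k = 0.443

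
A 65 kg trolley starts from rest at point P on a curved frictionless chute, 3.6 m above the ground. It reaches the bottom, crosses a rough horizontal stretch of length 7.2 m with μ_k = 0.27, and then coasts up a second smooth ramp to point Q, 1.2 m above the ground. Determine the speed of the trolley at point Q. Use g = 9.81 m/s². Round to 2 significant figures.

v = 3.0 m/s

Energy at P: mgh₁ = (65)(9.81)(3.6) = 2295.5 J
Friction loss: W_f = μ_k mg d = 1240 J
At Q: ½mv² + mgh₂ = mgh₁ − W_f
½mv² = 2295.5 − 1240 − 765.18 = 290.77 J
v = √(2 × 290.77/65) = 2.991 m/s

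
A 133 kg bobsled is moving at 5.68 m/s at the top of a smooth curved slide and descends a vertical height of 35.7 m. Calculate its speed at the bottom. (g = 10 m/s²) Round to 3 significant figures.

By conservation of mechanical energy, ½mv₀² + mgh = ½mv²
The mass cancels from both sides.
v² = v₀² + 2gh = (5.68)² + 2(10)(35.7) = 746.26
v = √746.26 = 27.32 m/s

v = 27.3 m/s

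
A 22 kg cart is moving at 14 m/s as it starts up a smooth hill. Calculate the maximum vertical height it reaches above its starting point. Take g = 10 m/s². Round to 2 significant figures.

By energy conservation, ½mv² = mgh
h = v²/(2g) = 14²/(2 × 10) = 9.800 m

h = 9.8 m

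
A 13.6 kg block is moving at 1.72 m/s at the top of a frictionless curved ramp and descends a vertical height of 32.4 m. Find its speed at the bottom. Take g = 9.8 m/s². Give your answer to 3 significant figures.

Equating total energy at the two states: ½mv₀² + mgh = ½mv²
The mass cancels from both sides.
v² = v₀² + 2gh = (1.72)² + 2(9.8)(32.4) = 638.00
v = √638.00 = 25.26 m/s

v = 25.3 m/s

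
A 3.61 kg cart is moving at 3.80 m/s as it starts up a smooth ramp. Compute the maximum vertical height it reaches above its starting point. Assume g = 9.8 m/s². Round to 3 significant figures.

By energy conservation, ½mv² = mgh
h = v²/(2g) = 3.80²/(2 × 9.8) = 0.7367 m

h = 0.737 m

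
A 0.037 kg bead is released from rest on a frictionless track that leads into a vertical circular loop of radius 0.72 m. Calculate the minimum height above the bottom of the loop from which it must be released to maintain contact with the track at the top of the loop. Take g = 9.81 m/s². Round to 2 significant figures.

h = 1.8 m

At the top, for minimum speed gravity alone supplies the centripetal force: mg = mv_top²/r ⇒ v_top² = gr = 7.063 m²/s²
Energy conservation from release height h to the top (height 2r): mgh = ½mv_top² + mg(2r)
h = v_top²/(2g) + 2r = r/2 + 2r = 5r/2 = 1.800 m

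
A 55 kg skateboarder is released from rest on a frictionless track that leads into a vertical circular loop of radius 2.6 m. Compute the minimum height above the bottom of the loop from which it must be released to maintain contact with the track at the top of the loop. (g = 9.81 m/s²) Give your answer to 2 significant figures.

h = 6.5 m

At the top, for minimum speed gravity alone supplies the centripetal force: mg = mv_top²/r ⇒ v_top² = gr = 25.51 m²/s²
Energy conservation from release height h to the top (height 2r): mgh = ½mv_top² + mg(2r)
h = v_top²/(2g) + 2r = r/2 + 2r = 5r/2 = 6.500 m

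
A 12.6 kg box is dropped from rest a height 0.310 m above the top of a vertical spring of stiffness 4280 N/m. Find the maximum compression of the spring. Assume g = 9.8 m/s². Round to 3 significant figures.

x = 0.166 m

Measuring PE from the top of the relaxed spring, at max compression the box has dropped H + x with zero KE, so:
mg(H + x) = ½kx²
½(4280)x² − (12.6)(9.8)x − (12.6)(9.8)(0.310) = 0
2140x² − 123.5x − 38.28 = 0
x = [123.5 + √(15247 + 327667)]/(2 × 2140) = 0.1657 m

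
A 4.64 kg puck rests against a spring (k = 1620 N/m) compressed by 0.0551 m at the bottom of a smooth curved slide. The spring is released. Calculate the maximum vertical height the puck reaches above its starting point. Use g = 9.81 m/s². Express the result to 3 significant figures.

h = 0.0540 m

Energy conservation from release to the highest point: ½kx² = mgh
h = kx²/(2mg) = (1620)(0.0551)²/(2 × 4.64 × 9.81) = 0.05403 m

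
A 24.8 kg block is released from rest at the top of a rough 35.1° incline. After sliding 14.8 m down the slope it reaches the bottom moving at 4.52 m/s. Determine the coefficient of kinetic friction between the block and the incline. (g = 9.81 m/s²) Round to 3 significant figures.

The energy dissipated by friction is the PE lost minus the KE gained:
mgL sinθ = 2070.4 J; ½mv² = 253.34 J
W_f = 2070.4 − 253.34 = 1817 J
μ_k = W_f/(mg cosθ · L) = 1817/(199.0 × 14.8) = 0.6168

μ_k = 0.617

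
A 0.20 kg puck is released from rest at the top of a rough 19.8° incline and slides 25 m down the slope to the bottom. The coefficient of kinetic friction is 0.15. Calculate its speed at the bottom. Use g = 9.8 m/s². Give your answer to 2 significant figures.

v = 9.8 m/s

Taking the bottom as reference, mgh = ½mv² + μ_k N L with h = L sinθ, N = mg cosθ:
mgh = mgL sinθ = (0.20)(9.8)(25)sin19.8° = 16.598 J
W_f = μ_k mg cosθ · L = (0.15)(0.20)(9.8)cos19.8°·25 = 6.915 J
½mv² = 16.598 − 6.915 = 9.6827 J
v = √(2 × 9.6827/0.20) = 9.840 m/s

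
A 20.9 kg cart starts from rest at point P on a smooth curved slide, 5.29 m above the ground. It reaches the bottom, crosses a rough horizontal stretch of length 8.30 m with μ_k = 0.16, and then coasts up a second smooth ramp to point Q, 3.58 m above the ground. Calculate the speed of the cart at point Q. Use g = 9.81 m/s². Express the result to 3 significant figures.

v = 2.74 m/s

Energy at P: mgh₁ = (20.9)(9.81)(5.29) = 1084.6 J
Friction loss: W_f = μ_k mg d = 272.3 J
At Q: ½mv² + mgh₂ = mgh₁ − W_f
½mv² = 1084.6 − 272.3 − 734.00 = 78.321 J
v = √(2 × 78.321/20.9) = 2.738 m/s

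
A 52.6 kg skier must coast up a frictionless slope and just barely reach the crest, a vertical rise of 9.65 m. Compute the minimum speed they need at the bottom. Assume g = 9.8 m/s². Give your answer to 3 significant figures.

v = 13.8 m/s

At the top they are momentarily at rest, so all KE converts to PE: ½mv² = mgh
v = √(2gh) = √(2 × 9.8 × 9.65) = 13.75 m/s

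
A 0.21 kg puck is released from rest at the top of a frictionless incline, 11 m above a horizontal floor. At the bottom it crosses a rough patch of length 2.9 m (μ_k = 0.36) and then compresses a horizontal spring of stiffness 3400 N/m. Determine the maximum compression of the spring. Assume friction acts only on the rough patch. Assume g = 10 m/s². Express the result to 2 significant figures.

Initial energy: E₁ = mgh = (0.21)(10)(11) = 23.100 J
Friction removes W_f = μ_k mg d = (0.36)(0.21)(10)(2.9) = 2.192 J
Energy reaching the spring: E = 23.100 − 2.192 = 20.908 J
At max compression ½kx² = E ⇒ x = √(2E/k) = √(2 × 20.908/3400) = 0.1109 m

x = 0.11 m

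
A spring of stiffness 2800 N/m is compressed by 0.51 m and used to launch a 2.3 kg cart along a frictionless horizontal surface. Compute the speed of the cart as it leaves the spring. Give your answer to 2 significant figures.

The cart leaves the spring when the spring is at natural length, so ½kx² = ½mv²
v = x√(k/m) = 0.51 × √(2800/2.3) = 17.79 m/s

v = 18 m/s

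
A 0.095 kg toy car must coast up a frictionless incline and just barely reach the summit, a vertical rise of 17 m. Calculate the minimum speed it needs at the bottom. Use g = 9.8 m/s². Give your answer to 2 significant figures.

At the top it is momentarily at rest, so all KE converts to PE: ½mv² = mgh
v = √(2gh) = √(2 × 9.8 × 17) = 18.25 m/s

v = 18 m/s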